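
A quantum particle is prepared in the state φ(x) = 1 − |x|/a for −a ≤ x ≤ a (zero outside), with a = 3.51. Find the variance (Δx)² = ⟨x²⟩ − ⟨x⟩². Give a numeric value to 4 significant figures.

Compute ⟨x⟩ and ⟨x²⟩ separately, then (Δx)² = ⟨x²⟩ − ⟨x⟩².
φ is even, so ∫ over [−a, a] = 2∫₀ᵃ with φ = 1 − x/a there: ∫₀ᵃ (1 − x/a)² dx = a/3, ∫₀ᵃ x²(1 − x/a)² dx = a³/30, ∫₀ᵃ x⁴(1 − x/a)² dx = a⁵/105.
Normalization: ∫|φ|² dx = 2.3400.
⟨x⟩ = 0.0000 and ⟨x²⟩ = 1.2320.
(Δx)² = 1.2320 − (0.0000)² = 1.2320.

1.232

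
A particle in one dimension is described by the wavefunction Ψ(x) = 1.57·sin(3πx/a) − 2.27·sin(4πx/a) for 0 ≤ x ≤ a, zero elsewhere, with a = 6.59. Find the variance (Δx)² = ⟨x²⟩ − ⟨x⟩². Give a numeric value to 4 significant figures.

Compute ⟨x⟩ and ⟨x²⟩ separately, then (Δx)² = ⟨x²⟩ − ⟨x⟩².
On 0 ≤ x ≤ a (j ≠ l): ∫sin²(jπx/a) dx = a/2, ∫sin(jπx/a)·sin(lπx/a) dx = 0; diagonal moments ∫x·sin²(jπx/a) dx = a²/4, ∫x²·sin²(jπx/a) dx = a³·(1/6 − 1/(4j²π²)); cross terms ∫x·sin(jπx/a)·sin(lπx/a) dx = 0 for j + l even and −4jla²/(π²(j² − l²)²) for j + l odd, ∫x²·sin(jπx/a)·sin(lπx/a) dx = (−1)^(j+l)·4jla³/(π²(j² − l²)²); higher powers the same way via product-to-sum and parts.
Normalization: ∫|Ψ|² dx = 25.101.
⟨x⟩ = 4.5190 and ⟨x²⟩ = 22.370.
(Δx)² = 22.370 − (4.5190)² = 1.9487.

1.949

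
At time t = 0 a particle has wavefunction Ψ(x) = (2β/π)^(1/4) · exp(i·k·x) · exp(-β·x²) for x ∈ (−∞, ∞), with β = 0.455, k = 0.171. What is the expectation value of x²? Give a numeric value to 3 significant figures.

0.549

⟨x²⟩ = ∫ x²·|Ψ|² dx (integrals over the domain).
Gaussian moments: ∫x^(2j)·e^(−2βx²) dx = (2j−1)!!/(4β)^j · √(π/(2β)), odd powers integrate to 0; here √(π/(2β)) = 1.8580.
⟨x²⟩ = 0.54945.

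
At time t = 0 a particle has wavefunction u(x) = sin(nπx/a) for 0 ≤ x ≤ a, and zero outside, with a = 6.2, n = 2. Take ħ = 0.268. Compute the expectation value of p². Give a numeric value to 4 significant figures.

0.07376

p² u = −ħ² d²u/dx²; ⟨p²⟩ = −ħ² ∫ u*·u'' dx / ∫|u|² dx.
d/dx sin(nπx/a) = (nπ/a)·cos(nπx/a) and d²/dx² sin(nπx/a) = −(nπ/a)²·sin(nπx/a); on 0 ≤ x ≤ a, ∫sin²(nπx/a) dx = a/2 and ∫sin(nπx/a)·cos(nπx/a) dx = 0.
State is unnormalized: ∫|u|² dx = 3.1000, and ∫u*·(−ħ² u'') dx = 0.22867, so ⟨p²⟩ = 0.22867 / 3.1000.
⟨p²⟩ = 0.073764.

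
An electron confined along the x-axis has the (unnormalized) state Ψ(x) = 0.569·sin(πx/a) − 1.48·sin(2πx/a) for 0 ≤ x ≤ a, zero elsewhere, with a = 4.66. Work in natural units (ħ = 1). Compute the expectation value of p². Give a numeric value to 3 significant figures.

p² Ψ = −ħ² d²Ψ/dx²; ⟨p²⟩ = −ħ² ∫ Ψ*·Ψ'' dx / ∫|Ψ|² dx.
d²/dx² sin(jπx/a) = −(jπ/a)²·sin(jπx/a); on 0 ≤ x ≤ a, ∫sin²(jπx/a) dx = a/2 and ∫sin(jπx/a)·sin(lπx/a) dx = 0 for j ≠ l, so only diagonal terms survive in ∫|Ψ|² and ∫Ψ·Ψ″; ∫Ψ·Ψ′ dx = [Ψ²/2] between the walls = 0.
State is unnormalized: ∫|Ψ|² dx = 5.8580, and ∫Ψ*·(−ħ² Ψ'') dx = 9.6211, so ⟨p²⟩ = 9.6211 / 5.8580.
⟨p²⟩ = 1.6424.

1.64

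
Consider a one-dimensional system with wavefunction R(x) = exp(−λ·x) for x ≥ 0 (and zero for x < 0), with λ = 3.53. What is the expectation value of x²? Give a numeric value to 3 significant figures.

0.0401

⟨x²⟩ = ∫ x²·|R|² dx / ∫|R|² dx (integrals over the domain).
Every integrand reduces to terms xʲ·e^(−2λx) on [0, ∞); use ∫₀^∞ xʲ·e^(−2λx) dx = j!/(2λ)^(j+1).
State is unnormalized: ∫|R|² dx = 0.14164, and ∫R*·x²·R dx = 0.0056835, so ⟨x²⟩ = 0.0056835 / 0.14164.
⟨x²⟩ = 0.040126.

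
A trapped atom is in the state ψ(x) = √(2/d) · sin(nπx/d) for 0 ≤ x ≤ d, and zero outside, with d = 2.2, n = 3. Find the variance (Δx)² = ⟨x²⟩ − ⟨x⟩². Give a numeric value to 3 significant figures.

Compute ⟨x⟩ and ⟨x²⟩ separately, then (Δx)² = ⟨x²⟩ − ⟨x⟩².
With sin²θ = (1 − cos2θ)/2 on 0 ≤ x ≤ d: ∫sin²(nπx/d) dx = d/2, ∫x·sin²(nπx/d) dx = d²/4, ∫x²·sin²(nπx/d) dx = d³·(1/6 − 1/(4n²π²)); higher powers xᵏ the same way, integrating xᵏ·cos(2nπx/d) by parts.
⟨x⟩ = 1.1000 and ⟨x²⟩ = 1.5861.
(Δx)² = 1.5861 − (1.1000)² = 0.37609.

0.376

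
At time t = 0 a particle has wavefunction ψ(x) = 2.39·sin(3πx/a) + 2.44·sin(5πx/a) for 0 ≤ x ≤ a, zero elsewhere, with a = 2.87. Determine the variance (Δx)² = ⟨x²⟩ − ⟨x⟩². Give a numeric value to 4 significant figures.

1.046

Compute ⟨x⟩ and ⟨x²⟩ separately, then (Δx)² = ⟨x²⟩ − ⟨x⟩².
On 0 ≤ x ≤ a (j ≠ l): ∫sin²(jπx/a) dx = a/2, ∫sin(jπx/a)·sin(lπx/a) dx = 0; diagonal moments ∫x·sin²(jπx/a) dx = a²/4, ∫x²·sin²(jπx/a) dx = a³·(1/6 − 1/(4j²π²)); cross terms ∫x·sin(jπx/a)·sin(lπx/a) dx = 0 for j + l even and −4jla²/(π²(j² − l²)²) for j + l odd, ∫x²·sin(jπx/a)·sin(lπx/a) dx = (−1)^(j+l)·4jla³/(π²(j² − l²)²); higher powers the same way via product-to-sum and parts.
Normalization: ∫|ψ|² dx = 16.740.
⟨x⟩ = 1.4350 and ⟨x²⟩ = 3.1055.
(Δx)² = 3.1055 − (1.4350)² = 1.0463.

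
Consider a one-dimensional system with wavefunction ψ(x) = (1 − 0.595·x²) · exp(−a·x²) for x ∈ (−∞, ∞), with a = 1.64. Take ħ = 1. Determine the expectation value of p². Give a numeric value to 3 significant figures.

p² ψ = −ħ² d²ψ/dx²; ⟨p²⟩ = −ħ² ∫ ψ*·ψ'' dx / ∫|ψ|² dx.
Expand each integrand as polynomial × e^(−2ax²) and use ∫x^(2j)·e^(−2ax²) dx = (2j−1)!!/(4a)^j · √(π/(2a)), odd powers → 0; here √(π/(2a)) = 0.97867. Differentiate with the product rule, d/dx e^(−ax²) = −2ax·e^(−ax²).
State is unnormalized: ∫|ψ|² dx = 0.82529, and ∫ψ*·(−ħ² ψ'') dx = 1.9886, so ⟨p²⟩ = 1.9886 / 0.82529.
⟨p²⟩ = 2.4096.

2.41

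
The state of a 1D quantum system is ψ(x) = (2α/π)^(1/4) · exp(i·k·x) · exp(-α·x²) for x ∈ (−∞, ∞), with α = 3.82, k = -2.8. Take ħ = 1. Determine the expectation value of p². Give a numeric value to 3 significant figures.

p² ψ = −ħ² d²ψ/dx²; ⟨p²⟩ = −ħ² ∫ ψ*·ψ'' dx.
Gaussian moments: ∫x^(2j)·e^(−2αx²) dx = (2j−1)!!/(4α)^j · √(π/(2α)), odd powers integrate to 0; here √(π/(2α)) = 0.64125. Derivatives: ψ′ = (ik − 2αx)·ψ, ψ″ = ((ik − 2αx)² − 2α)·ψ; the odd-in-x pieces drop out.
⟨p²⟩ = 11.660.

11.7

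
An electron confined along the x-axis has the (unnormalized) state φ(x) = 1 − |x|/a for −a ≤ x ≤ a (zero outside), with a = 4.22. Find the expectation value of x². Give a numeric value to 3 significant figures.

⟨x²⟩ = ∫ x²·|φ|² dx / ∫|φ|² dx (integrals over the domain).
φ is even, so ∫ over [−a, a] = 2∫₀ᵃ with φ = 1 − x/a there: ∫₀ᵃ (1 − x/a)² dx = a/3, ∫₀ᵃ x²(1 − x/a)² dx = a³/30, ∫₀ᵃ x⁴(1 − x/a)² dx = a⁵/105.
State is unnormalized: ∫|φ|² dx = 2.8133, and ∫φ*·x²·φ dx = 5.0101, so ⟨x²⟩ = 5.0101 / 2.8133.
⟨x²⟩ = 1.7808.

1.78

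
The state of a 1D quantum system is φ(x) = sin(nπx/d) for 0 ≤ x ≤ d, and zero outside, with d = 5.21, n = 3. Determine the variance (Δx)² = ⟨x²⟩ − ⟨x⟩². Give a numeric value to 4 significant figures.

Compute ⟨x⟩ and ⟨x²⟩ separately, then (Δx)² = ⟨x²⟩ − ⟨x⟩².
With sin²θ = (1 − cos2θ)/2 on 0 ≤ x ≤ d: ∫sin²(nπx/d) dx = d/2, ∫x·sin²(nπx/d) dx = d²/4, ∫x²·sin²(nπx/d) dx = d³·(1/6 − 1/(4n²π²)); higher powers xᵏ the same way, integrating xᵏ·cos(2nπx/d) by parts.
Normalization: ∫|φ|² dx = 2.6050.
⟨x⟩ = 2.6050 and ⟨x²⟩ = 8.8952.
(Δx)² = 8.8952 − (2.6050)² = 2.1092.

2.109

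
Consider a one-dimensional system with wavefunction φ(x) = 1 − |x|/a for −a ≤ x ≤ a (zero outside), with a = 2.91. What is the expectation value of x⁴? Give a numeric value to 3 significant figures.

2.05

⟨x⁴⟩ = ∫ x⁴·|φ|² dx / ∫|φ|² dx (integrals over the domain).
φ is even, so ∫ over [−a, a] = 2∫₀ᵃ with φ = 1 − x/a there: ∫₀ᵃ (1 − x/a)² dx = a/3, ∫₀ᵃ x²(1 − x/a)² dx = a³/30, ∫₀ᵃ x⁴(1 − x/a)² dx = a⁵/105.
State is unnormalized: ∫|φ|² dx = 1.9400, and ∫φ*·x⁴·φ dx = 3.9747, so ⟨x⁴⟩ = 3.9747 / 1.9400.
⟨x⁴⟩ = 2.0488.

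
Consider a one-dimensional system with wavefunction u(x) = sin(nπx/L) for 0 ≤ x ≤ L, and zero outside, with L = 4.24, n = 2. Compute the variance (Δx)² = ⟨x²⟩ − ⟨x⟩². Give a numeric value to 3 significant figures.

1.27

Compute ⟨x⟩ and ⟨x²⟩ separately, then (Δx)² = ⟨x²⟩ − ⟨x⟩².
With sin²θ = (1 − cos2θ)/2 on 0 ≤ x ≤ L: ∫sin²(nπx/L) dx = L/2, ∫x·sin²(nπx/L) dx = L²/4, ∫x²·sin²(nπx/L) dx = L³·(1/6 − 1/(4n²π²)); higher powers xᵏ the same way, integrating xᵏ·cos(2nπx/L) by parts.
Normalization: ∫|u|² dx = 2.1200.
⟨x⟩ = 2.1200 and ⟨x²⟩ = 5.7648.
(Δx)² = 5.7648 − (2.1200)² = 1.2704.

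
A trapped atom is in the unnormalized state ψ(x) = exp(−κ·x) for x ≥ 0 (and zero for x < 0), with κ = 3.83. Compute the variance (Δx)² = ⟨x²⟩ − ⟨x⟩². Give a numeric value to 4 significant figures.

0.01704

Compute ⟨x⟩ and ⟨x²⟩ separately, then (Δx)² = ⟨x²⟩ − ⟨x⟩².
Every integrand reduces to terms xʲ·e^(−2κx) on [0, ∞); use ∫₀^∞ xʲ·e^(−2κx) dx = j!/(2κ)^(j+1).
Normalization: ∫|ψ|² dx = 0.13055.
⟨x⟩ = 0.13055 and ⟨x²⟩ = 0.034086.
(Δx)² = 0.034086 − (0.13055)² = 0.017043.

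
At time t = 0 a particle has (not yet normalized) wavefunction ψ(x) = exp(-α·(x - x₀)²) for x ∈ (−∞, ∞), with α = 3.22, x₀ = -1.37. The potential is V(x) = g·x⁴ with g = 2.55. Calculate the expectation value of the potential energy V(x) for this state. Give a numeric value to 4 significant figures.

11.26

⟨V⟩ = ∫ V(x)·|ψ|² dx / ∫|ψ|² dx.
Gaussian moments (u = x − x₀): ∫u^(2j)·e^(−2αu²) du = (2j−1)!!/(4α)^j · √(π/(2α)), odd powers integrate to 0; here √(π/(2α)) = 0.69844.
State is unnormalized: ∫|ψ|² dx = 0.69844, and ∫ψ*·V(x)·ψ dx = 7.8636, so ⟨V⟩ = 7.8636 / 0.69844.
⟨V⟩ = 11.259.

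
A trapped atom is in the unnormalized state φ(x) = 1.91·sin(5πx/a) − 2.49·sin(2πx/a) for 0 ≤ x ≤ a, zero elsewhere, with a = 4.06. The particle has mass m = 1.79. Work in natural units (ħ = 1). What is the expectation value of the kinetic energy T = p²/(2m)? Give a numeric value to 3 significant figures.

T = −(ħ²/2m) d²/dx², so ⟨T⟩ = −(ħ²/2m) ∫ φ*·φ'' dx / ∫|φ|² dx; with m = 1.79.
d²/dx² sin(jπx/a) = −(jπ/a)²·sin(jπx/a); on 0 ≤ x ≤ a, ∫sin²(jπx/a) dx = a/2 and ∫sin(jπx/a)·sin(lπx/a) dx = 0 for j ≠ l, so only diagonal terms survive in ∫|φ|² and ∫φ·φ″; ∫φ·φ′ dx = [φ²/2] between the walls = 0.
State is unnormalized: ∫|φ|² dx = 19.992, and ∫φ*·(−ħ²/2m · φ'') dx = 39.385, so ⟨T⟩ = 39.385 / 19.992.
⟨T⟩ = 1.9700.

1.97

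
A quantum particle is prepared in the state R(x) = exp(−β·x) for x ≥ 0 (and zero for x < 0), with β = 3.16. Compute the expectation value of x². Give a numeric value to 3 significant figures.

⟨x²⟩ = ∫ x²·|R|² dx / ∫|R|² dx (integrals over the domain).
Every integrand reduces to terms xʲ·e^(−2βx) on [0, ∞); use ∫₀^∞ xʲ·e^(−2βx) dx = j!/(2β)^(j+1).
State is unnormalized: ∫|R|² dx = 0.15823, and ∫R*·x²·R dx = 0.0079228, so ⟨x²⟩ = 0.0079228 / 0.15823.
⟨x²⟩ = 0.050072.

0.0501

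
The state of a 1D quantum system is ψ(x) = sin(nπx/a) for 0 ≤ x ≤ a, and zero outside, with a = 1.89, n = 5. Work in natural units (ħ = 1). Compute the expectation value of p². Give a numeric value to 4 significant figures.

69.07

p² ψ = −ħ² d²ψ/dx²; ⟨p²⟩ = −ħ² ∫ ψ*·ψ'' dx / ∫|ψ|² dx.
d/dx sin(nπx/a) = (nπ/a)·cos(nπx/a) and d²/dx² sin(nπx/a) = −(nπ/a)²·sin(nπx/a); on 0 ≤ x ≤ a, ∫sin²(nπx/a) dx = a/2 and ∫sin(nπx/a)·cos(nπx/a) dx = 0.
State is unnormalized: ∫|ψ|² dx = 0.94500, and ∫ψ*·(−ħ² ψ'') dx = 65.275, so ⟨p²⟩ = 65.275 / 0.94500.
⟨p²⟩ = 69.074.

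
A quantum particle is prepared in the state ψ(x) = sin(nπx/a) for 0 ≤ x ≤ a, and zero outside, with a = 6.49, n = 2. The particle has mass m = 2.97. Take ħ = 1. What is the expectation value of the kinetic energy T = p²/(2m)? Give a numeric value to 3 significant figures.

T = −(ħ²/2m) d²/dx², so ⟨T⟩ = −(ħ²/2m) ∫ ψ*·ψ'' dx / ∫|ψ|² dx; with m = 2.97.
d/dx sin(nπx/a) = (nπ/a)·cos(nπx/a) and d²/dx² sin(nπx/a) = −(nπ/a)²·sin(nπx/a); on 0 ≤ x ≤ a, ∫sin²(nπx/a) dx = a/2 and ∫sin(nπx/a)·cos(nπx/a) dx = 0.
State is unnormalized: ∫|ψ|² dx = 3.2450, and ∫ψ*·(−ħ²/2m · ψ'') dx = 0.51203, so ⟨T⟩ = 0.51203 / 3.2450.
⟨T⟩ = 0.15779.

0.158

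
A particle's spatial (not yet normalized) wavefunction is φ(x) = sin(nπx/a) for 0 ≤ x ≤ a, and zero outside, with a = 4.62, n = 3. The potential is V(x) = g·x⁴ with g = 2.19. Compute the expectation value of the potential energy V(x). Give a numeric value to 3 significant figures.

189.

⟨V⟩ = ∫ V(x)·|φ|² dx / ∫|φ|² dx.
With sin²θ = (1 − cos2θ)/2 on 0 ≤ x ≤ a: ∫sin²(nπx/a) dx = a/2, ∫x·sin²(nπx/a) dx = a²/4, ∫x²·sin²(nπx/a) dx = a³·(1/6 − 1/(4n²π²)); higher powers xᵏ the same way, integrating xᵏ·cos(2nπx/a) by parts.
State is unnormalized: ∫|φ|² dx = 2.3100, and ∫φ*·V(x)·φ dx = 435.44, so ⟨V⟩ = 435.44 / 2.3100.
⟨V⟩ = 188.50.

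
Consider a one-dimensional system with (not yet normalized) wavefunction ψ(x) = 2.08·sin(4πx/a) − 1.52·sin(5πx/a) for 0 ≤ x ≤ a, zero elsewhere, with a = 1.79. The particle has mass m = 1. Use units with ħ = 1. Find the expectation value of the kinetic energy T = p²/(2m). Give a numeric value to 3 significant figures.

T = −(ħ²/2m) d²/dx², so ⟨T⟩ = −(ħ²/2m) ∫ ψ*·ψ'' dx / ∫|ψ|² dx; with m = 1.
d²/dx² sin(jπx/a) = −(jπ/a)²·sin(jπx/a); on 0 ≤ x ≤ a, ∫sin²(jπx/a) dx = a/2 and ∫sin(jπx/a)·sin(lπx/a) dx = 0 for j ≠ l, so only diagonal terms survive in ∫|ψ|² and ∫ψ·ψ″; ∫ψ·ψ′ dx = [ψ²/2] between the walls = 0.
State is unnormalized: ∫|ψ|² dx = 5.9399, and ∫ψ*·(−ħ²/2m · ψ'') dx = 175.04, so ⟨T⟩ = 175.04 / 5.9399.
⟨T⟩ = 29.468.

29.5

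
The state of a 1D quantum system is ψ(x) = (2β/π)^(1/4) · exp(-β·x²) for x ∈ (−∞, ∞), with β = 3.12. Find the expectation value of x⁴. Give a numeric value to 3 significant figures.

⟨x⁴⟩ = ∫ x⁴·|ψ|² dx (integrals over the domain).
Gaussian moments: ∫x^(2j)·e^(−2βx²) dx = (2j−1)!!/(4β)^j · √(π/(2β)), odd powers integrate to 0; here √(π/(2β)) = 0.70955.
⟨x⁴⟩ = 0.019262.

0.0193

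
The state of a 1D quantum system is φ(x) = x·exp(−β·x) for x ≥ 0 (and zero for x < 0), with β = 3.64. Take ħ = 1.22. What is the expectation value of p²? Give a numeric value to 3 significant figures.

19.7

p² φ = −ħ² d²φ/dx²; ⟨p²⟩ = −ħ² ∫ φ*·φ'' dx / ∫|φ|² dx.
Differentiate x·exp(−β·x) with the product rule; every integrand then reduces to terms xʲ·e^(−2βx) on [0, ∞), with ∫₀^∞ xʲ·e^(−2βx) dx = j!/(2β)^(j+1).
State is unnormalized: ∫|φ|² dx = 0.0051837, and ∫φ*·(−ħ² φ'') dx = 0.10223, so ⟨p²⟩ = 0.10223 / 0.0051837.
⟨p²⟩ = 19.721.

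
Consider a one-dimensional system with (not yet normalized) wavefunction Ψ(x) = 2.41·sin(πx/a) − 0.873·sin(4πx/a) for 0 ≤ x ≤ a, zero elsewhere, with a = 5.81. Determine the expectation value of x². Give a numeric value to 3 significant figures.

⟨x²⟩ = ∫ x²·|Ψ|² dx / ∫|Ψ|² dx (integrals over the domain).
On 0 ≤ x ≤ a (j ≠ l): ∫sin²(jπx/a) dx = a/2, ∫sin(jπx/a)·sin(lπx/a) dx = 0; diagonal moments ∫x·sin²(jπx/a) dx = a²/4, ∫x²·sin²(jπx/a) dx = a³·(1/6 − 1/(4j²π²)); cross terms ∫x·sin(jπx/a)·sin(lπx/a) dx = 0 for j + l even and −4jla²/(π²(j² − l²)²) for j + l odd, ∫x²·sin(jπx/a)·sin(lπx/a) dx = (−1)^(j+l)·4jla³/(π²(j² − l²)²); higher powers the same way via product-to-sum and parts.
State is unnormalized: ∫|Ψ|² dx = 19.087, and ∫Ψ*·x²·Ψ dx = 191.62, so ⟨x²⟩ = 191.62 / 19.087.
⟨x²⟩ = 10.039.

10.0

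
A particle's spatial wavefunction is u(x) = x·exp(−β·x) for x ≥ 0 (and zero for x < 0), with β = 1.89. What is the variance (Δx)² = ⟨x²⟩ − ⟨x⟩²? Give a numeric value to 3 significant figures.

Compute ⟨x⟩ and ⟨x²⟩ separately, then (Δx)² = ⟨x²⟩ − ⟨x⟩².
Every integrand reduces to terms xʲ·e^(−2βx) on [0, ∞); use ∫₀^∞ xʲ·e^(−2βx) dx = j!/(2β)^(j+1).
Normalization: ∫|u|² dx = 0.037030.
⟨x⟩ = 0.79365 and ⟨x²⟩ = 0.83984.
(Δx)² = 0.83984 − (0.79365)² = 0.20996.

0.210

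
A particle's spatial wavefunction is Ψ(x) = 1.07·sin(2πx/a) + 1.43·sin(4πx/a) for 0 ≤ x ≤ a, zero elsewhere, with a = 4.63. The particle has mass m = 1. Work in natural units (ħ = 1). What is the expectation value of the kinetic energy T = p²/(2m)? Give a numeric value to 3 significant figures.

2.69

T = −(ħ²/2m) d²/dx², so ⟨T⟩ = −(ħ²/2m) ∫ Ψ*·Ψ'' dx / ∫|Ψ|² dx; with m = 1.
d²/dx² sin(jπx/a) = −(jπ/a)²·sin(jπx/a); on 0 ≤ x ≤ a, ∫sin²(jπx/a) dx = a/2 and ∫sin(jπx/a)·sin(lπx/a) dx = 0 for j ≠ l, so only diagonal terms survive in ∫|Ψ|² and ∫Ψ·Ψ″; ∫Ψ·Ψ′ dx = [Ψ²/2] between the walls = 0.
State is unnormalized: ∫|Ψ|² dx = 7.3844, and ∫Ψ*·(−ħ²/2m · Ψ'') dx = 19.877, so ⟨T⟩ = 19.877 / 7.3844.
⟨T⟩ = 2.6917.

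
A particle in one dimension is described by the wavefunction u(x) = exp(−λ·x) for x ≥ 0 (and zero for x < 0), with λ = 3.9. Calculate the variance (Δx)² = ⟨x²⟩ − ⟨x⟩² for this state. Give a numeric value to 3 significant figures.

0.0164

Compute ⟨x⟩ and ⟨x²⟩ separately, then (Δx)² = ⟨x²⟩ − ⟨x⟩².
Every integrand reduces to terms xʲ·e^(−2λx) on [0, ∞); use ∫₀^∞ xʲ·e^(−2λx) dx = j!/(2λ)^(j+1).
Normalization: ∫|u|² dx = 0.12821.
⟨x⟩ = 0.12821 and ⟨x²⟩ = 0.032873.
(Δx)² = 0.032873 − (0.12821)² = 0.016437.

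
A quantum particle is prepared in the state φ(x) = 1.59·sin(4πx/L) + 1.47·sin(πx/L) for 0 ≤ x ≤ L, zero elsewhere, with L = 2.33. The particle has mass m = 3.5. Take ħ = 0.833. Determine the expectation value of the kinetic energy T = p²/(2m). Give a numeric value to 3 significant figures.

1.64

T = −(ħ²/2m) d²/dx², so ⟨T⟩ = −(ħ²/2m) ∫ φ*·φ'' dx / ∫|φ|² dx; with m = 3.5.
d²/dx² sin(jπx/L) = −(jπ/L)²·sin(jπx/L); on 0 ≤ x ≤ L, ∫sin²(jπx/L) dx = L/2 and ∫sin(jπx/L)·sin(lπx/L) dx = 0 for j ≠ l, so only diagonal terms survive in ∫|φ|² and ∫φ·φ″; ∫φ·φ′ dx = [φ²/2] between the walls = 0.
State is unnormalized: ∫|φ|² dx = 5.4627, and ∫φ*·(−ħ²/2m · φ'') dx = 8.9459, so ⟨T⟩ = 8.9459 / 5.4627.
⟨T⟩ = 1.6376.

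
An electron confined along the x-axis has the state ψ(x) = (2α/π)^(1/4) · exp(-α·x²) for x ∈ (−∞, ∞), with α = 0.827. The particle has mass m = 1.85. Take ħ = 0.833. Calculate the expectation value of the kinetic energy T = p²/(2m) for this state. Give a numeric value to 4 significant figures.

0.1551

T = −(ħ²/2m) d²/dx², so ⟨T⟩ = −(ħ²/2m) ∫ ψ*·ψ'' dx; with m = 1.85.
Gaussian moments: ∫x^(2j)·e^(−2αx²) dx = (2j−1)!!/(4α)^j · √(π/(2α)), odd powers integrate to 0; here √(π/(2α)) = 1.3782. Derivatives: d/dx e^(−αx²) = −2αx·e^(−αx²), d²/dx² e^(−αx²) = (4α²x² − 2α)·e^(−αx²).
⟨T⟩ = 0.15509.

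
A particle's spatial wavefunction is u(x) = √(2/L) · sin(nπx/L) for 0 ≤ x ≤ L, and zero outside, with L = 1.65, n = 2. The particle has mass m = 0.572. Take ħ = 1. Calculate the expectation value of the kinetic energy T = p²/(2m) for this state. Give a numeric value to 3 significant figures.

12.7

T = −(ħ²/2m) d²/dx², so ⟨T⟩ = −(ħ²/2m) ∫ u*·u'' dx; with m = 0.572.
d/dx sin(nπx/L) = (nπ/L)·cos(nπx/L) and d²/dx² sin(nπx/L) = −(nπ/L)²·sin(nπx/L); on 0 ≤ x ≤ L, ∫sin²(nπx/L) dx = L/2 and ∫sin(nπx/L)·cos(nπx/L) dx = 0.
⟨T⟩ = 12.676.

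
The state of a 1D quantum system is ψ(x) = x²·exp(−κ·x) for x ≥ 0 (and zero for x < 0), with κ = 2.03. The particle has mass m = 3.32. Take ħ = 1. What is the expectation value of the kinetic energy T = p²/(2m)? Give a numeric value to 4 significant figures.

0.2069

T = −(ħ²/2m) d²/dx², so ⟨T⟩ = −(ħ²/2m) ∫ ψ*·ψ'' dx / ∫|ψ|² dx; with m = 3.32.
Differentiate x²·exp(−κ·x) with the product rule; every integrand then reduces to terms xʲ·e^(−2κx) on [0, ∞), with ∫₀^∞ xʲ·e^(−2κx) dx = j!/(2κ)^(j+1).
State is unnormalized: ∫|ψ|² dx = 0.021756, and ∫ψ*·(−ħ²/2m · ψ'') dx = 0.0045007, so ⟨T⟩ = 0.0045007 / 0.021756.
⟨T⟩ = 0.20687.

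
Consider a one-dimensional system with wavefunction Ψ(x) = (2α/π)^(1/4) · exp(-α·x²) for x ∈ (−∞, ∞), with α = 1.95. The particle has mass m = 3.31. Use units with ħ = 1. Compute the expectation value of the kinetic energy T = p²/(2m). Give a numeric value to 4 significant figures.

T = −(ħ²/2m) d²/dx², so ⟨T⟩ = −(ħ²/2m) ∫ Ψ*·Ψ'' dx; with m = 3.31.
Gaussian moments: ∫x^(2j)·e^(−2αx²) dx = (2j−1)!!/(4α)^j · √(π/(2α)), odd powers integrate to 0; here √(π/(2α)) = 0.89752. Derivatives: d/dx e^(−αx²) = −2αx·e^(−αx²), d²/dx² e^(−αx²) = (4α²x² − 2α)·e^(−αx²).
⟨T⟩ = 0.29456.

0.2946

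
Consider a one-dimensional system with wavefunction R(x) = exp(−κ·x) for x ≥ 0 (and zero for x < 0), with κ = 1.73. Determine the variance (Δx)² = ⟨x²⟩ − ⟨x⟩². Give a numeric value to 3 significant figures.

Compute ⟨x⟩ and ⟨x²⟩ separately, then (Δx)² = ⟨x²⟩ − ⟨x⟩².
Every integrand reduces to terms xʲ·e^(−2κx) on [0, ∞); use ∫₀^∞ xʲ·e^(−2κx) dx = j!/(2κ)^(j+1).
Normalization: ∫|R|² dx = 0.28902.
⟨x⟩ = 0.28902 and ⟨x²⟩ = 0.16706.
(Δx)² = 0.16706 − (0.28902)² = 0.083531.

0.0835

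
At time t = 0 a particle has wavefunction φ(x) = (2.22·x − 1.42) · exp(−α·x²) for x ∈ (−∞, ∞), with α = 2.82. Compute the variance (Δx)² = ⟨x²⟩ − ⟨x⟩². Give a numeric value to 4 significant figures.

Compute ⟨x⟩ and ⟨x²⟩ separately, then (Δx)² = ⟨x²⟩ − ⟨x⟩².
Expand each integrand as polynomial × e^(−2αx²) and use ∫x^(2j)·e^(−2αx²) dx = (2j−1)!!/(4α)^j · √(π/(2α)), odd powers → 0; here √(π/(2α)) = 0.74634.
Normalization: ∫|φ|² dx = 1.8310.
⟨x⟩ = -0.22783 and ⟨x²⟩ = 0.12023.
(Δx)² = 0.12023 − (-0.22783)² = 0.068323.

0.06832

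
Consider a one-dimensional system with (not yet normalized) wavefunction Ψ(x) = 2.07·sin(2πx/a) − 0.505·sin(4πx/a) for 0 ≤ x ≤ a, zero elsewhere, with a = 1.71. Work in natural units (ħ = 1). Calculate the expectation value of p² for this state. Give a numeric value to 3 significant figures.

15.8

p² Ψ = −ħ² d²Ψ/dx²; ⟨p²⟩ = −ħ² ∫ Ψ*·Ψ'' dx / ∫|Ψ|² dx.
d²/dx² sin(jπx/a) = −(jπ/a)²·sin(jπx/a); on 0 ≤ x ≤ a, ∫sin²(jπx/a) dx = a/2 and ∫sin(jπx/a)·sin(lπx/a) dx = 0 for j ≠ l, so only diagonal terms survive in ∫|Ψ|² and ∫Ψ·Ψ″; ∫Ψ·Ψ′ dx = [Ψ²/2] between the walls = 0.
State is unnormalized: ∫|Ψ|² dx = 3.8816, and ∫Ψ*·(−ħ² Ψ'') dx = 61.238, so ⟨p²⟩ = 61.238 / 3.8816.
⟨p²⟩ = 15.776.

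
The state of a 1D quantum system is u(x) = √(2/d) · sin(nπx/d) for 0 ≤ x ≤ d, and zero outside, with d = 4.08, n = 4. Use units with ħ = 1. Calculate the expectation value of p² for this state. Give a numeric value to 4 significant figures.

p² u = −ħ² d²u/dx²; ⟨p²⟩ = −ħ² ∫ u*·u'' dx.
d/dx sin(nπx/d) = (nπ/d)·cos(nπx/d) and d²/dx² sin(nπx/d) = −(nπ/d)²·sin(nπx/d); on 0 ≤ x ≤ d, ∫sin²(nπx/d) dx = d/2 and ∫sin(nπx/d)·cos(nπx/d) dx = 0.
⟨p²⟩ = 9.4864.

9.486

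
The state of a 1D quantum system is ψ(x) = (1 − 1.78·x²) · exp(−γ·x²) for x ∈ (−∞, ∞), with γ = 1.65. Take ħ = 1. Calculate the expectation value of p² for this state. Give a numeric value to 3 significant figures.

4.98

p² ψ = −ħ² d²ψ/dx²; ⟨p²⟩ = −ħ² ∫ ψ*·ψ'' dx / ∫|ψ|² dx.
Expand each integrand as polynomial × e^(−2γx²) and use ∫x^(2j)·e^(−2γx²) dx = (2j−1)!!/(4γ)^j · √(π/(2γ)), odd powers → 0; here √(π/(2γ)) = 0.97570. Differentiate with the product rule, d/dx e^(−γx²) = −2γx·e^(−γx²).
State is unnormalized: ∫|ψ|² dx = 0.66232, and ∫ψ*·(−ħ² ψ'') dx = 3.2980, so ⟨p²⟩ = 3.2980 / 0.66232.
⟨p²⟩ = 4.9794.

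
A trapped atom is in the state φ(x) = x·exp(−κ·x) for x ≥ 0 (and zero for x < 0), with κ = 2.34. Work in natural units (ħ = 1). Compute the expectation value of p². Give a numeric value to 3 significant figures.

5.48

p² φ = −ħ² d²φ/dx²; ⟨p²⟩ = −ħ² ∫ φ*·φ'' dx / ∫|φ|² dx.
Differentiate x·exp(−κ·x) with the product rule; every integrand then reduces to terms xʲ·e^(−2κx) on [0, ∞), with ∫₀^∞ xʲ·e^(−2κx) dx = j!/(2κ)^(j+1).
State is unnormalized: ∫|φ|² dx = 0.019512, and ∫φ*·(−ħ² φ'') dx = 0.10684, so ⟨p²⟩ = 0.10684 / 0.019512.
⟨p²⟩ = 5.4756.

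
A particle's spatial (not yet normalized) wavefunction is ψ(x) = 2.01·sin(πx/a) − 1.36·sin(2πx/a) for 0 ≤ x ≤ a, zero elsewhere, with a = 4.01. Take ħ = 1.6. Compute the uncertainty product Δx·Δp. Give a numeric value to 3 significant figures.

Δx = √(⟨x²⟩−⟨x⟩²), Δp = √(⟨p²⟩−⟨p⟩²).
On 0 ≤ x ≤ a (j ≠ l): ∫sin²(jπx/a) dx = a/2, ∫sin(jπx/a)·sin(lπx/a) dx = 0; diagonal moments ∫x·sin²(jπx/a) dx = a²/4, ∫x²·sin²(jπx/a) dx = a³·(1/6 − 1/(4j²π²)); cross terms ∫x·sin(jπx/a)·sin(lπx/a) dx = 0 for j + l even and −4jla²/(π²(j² − l²)²) for j + l odd, ∫x²·sin(jπx/a)·sin(lπx/a) dx = (−1)^(j+l)·4jla³/(π²(j² − l²)²); higher powers the same way via product-to-sum and parts. d²/dx² sin(jπx/a) = −(jπ/a)²·sin(jπx/a); on 0 ≤ x ≤ a, ∫sin²(jπx/a) dx = a/2 and ∫sin(jπx/a)·sin(lπx/a) dx = 0 for j ≠ l, so only diagonal terms survive in ∫|ψ|² and ∫ψ·ψ″; ∫ψ·ψ′ dx = [ψ²/2] between the walls = 0.
Normalization: ∫|ψ|² dx = 11.809.
⟨x⟩ = 2.6755, ⟨x²⟩ = 7.4259 ⇒ Δx = 0.51739.
⟨p⟩ = 0.0000, ⟨p²⟩ = 3.0516 ⇒ Δp = 1.7469.
Δx·Δp = 0.90381.

0.904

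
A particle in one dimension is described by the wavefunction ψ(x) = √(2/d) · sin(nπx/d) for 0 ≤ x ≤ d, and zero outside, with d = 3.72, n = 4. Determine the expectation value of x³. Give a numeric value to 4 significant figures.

12.63

⟨x³⟩ = ∫ x³·|ψ|² dx (integrals over the domain).
With sin²θ = (1 − cos2θ)/2 on 0 ≤ x ≤ d: ∫sin²(nπx/d) dx = d/2, ∫x·sin²(nπx/d) dx = d²/4, ∫x²·sin²(nπx/d) dx = d³·(1/6 − 1/(4n²π²)); higher powers xᵏ the same way, integrating xᵏ·cos(2nπx/d) by parts.
⟨x³⟩ = 12.625.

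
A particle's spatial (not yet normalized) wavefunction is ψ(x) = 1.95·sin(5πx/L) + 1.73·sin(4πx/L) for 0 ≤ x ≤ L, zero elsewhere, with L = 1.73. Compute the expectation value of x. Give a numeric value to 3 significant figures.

⟨x⟩ = ∫ x·|ψ|² dx / ∫|ψ|² dx (integrals over the domain).
On 0 ≤ x ≤ L (j ≠ l): ∫sin²(jπx/L) dx = L/2, ∫sin(jπx/L)·sin(lπx/L) dx = 0; diagonal moments ∫x·sin²(jπx/L) dx = L²/4, ∫x²·sin²(jπx/L) dx = L³·(1/6 − 1/(4j²π²)); cross terms ∫x·sin(jπx/L)·sin(lπx/L) dx = 0 for j + l even and −4jlL²/(π²(j² − l²)²) for j + l odd, ∫x²·sin(jπx/L)·sin(lπx/L) dx = (−1)^(j+l)·4jlL³/(π²(j² − l²)²); higher powers the same way via product-to-sum and parts.
State is unnormalized: ∫|ψ|² dx = 5.8780, and ∫ψ*·x·ψ dx = 3.0638, so ⟨x⟩ = 3.0638 / 5.8780.
⟨x⟩ = 0.52122.

0.521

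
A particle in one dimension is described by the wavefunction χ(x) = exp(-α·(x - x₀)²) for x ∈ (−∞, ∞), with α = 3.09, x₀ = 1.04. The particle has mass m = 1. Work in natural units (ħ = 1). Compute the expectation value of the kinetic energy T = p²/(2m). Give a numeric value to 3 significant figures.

T = −(ħ²/2m) d²/dx², so ⟨T⟩ = −(ħ²/2m) ∫ χ*·χ'' dx / ∫|χ|² dx; with m = 1.
Gaussian moments (u = x − x₀): ∫u^(2j)·e^(−2αu²) du = (2j−1)!!/(4α)^j · √(π/(2α)), odd powers integrate to 0; here √(π/(2α)) = 0.71299. Derivatives: d/dx e^(−αu²) = −2αu·e^(−αu²), d²/dx² e^(−αu²) = (4α²u² − 2α)·e^(−αu²).
State is unnormalized: ∫|χ|² dx = 0.71299, and ∫χ*·(−ħ²/2m · χ'') dx = 1.1016, so ⟨T⟩ = 1.1016 / 0.71299.
⟨T⟩ = 1.5450.

1.55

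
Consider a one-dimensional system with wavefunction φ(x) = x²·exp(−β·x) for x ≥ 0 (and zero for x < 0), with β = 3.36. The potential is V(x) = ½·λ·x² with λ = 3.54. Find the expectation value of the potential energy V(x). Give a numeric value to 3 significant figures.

1.18

⟨V⟩ = ∫ V(x)·|φ|² dx / ∫|φ|² dx.
Every integrand reduces to terms xʲ·e^(−2βx) on [0, ∞); use ∫₀^∞ xʲ·e^(−2βx) dx = j!/(2β)^(j+1).
State is unnormalized: ∫|φ|² dx = 0.0017513, and ∫φ*·V(x)·φ dx = 0.0020593, so ⟨V⟩ = 0.0020593 / 0.0017513.
⟨V⟩ = 1.1759.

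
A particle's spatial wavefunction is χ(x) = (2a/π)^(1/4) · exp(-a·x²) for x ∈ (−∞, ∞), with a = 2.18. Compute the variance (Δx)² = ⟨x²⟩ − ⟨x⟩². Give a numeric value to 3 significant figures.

Compute ⟨x⟩ and ⟨x²⟩ separately, then (Δx)² = ⟨x²⟩ − ⟨x⟩².
Gaussian moments: ∫x^(2j)·e^(−2ax²) dx = (2j−1)!!/(4a)^j · √(π/(2a)), odd powers integrate to 0; here √(π/(2a)) = 0.84885.
⟨x⟩ = 0.0000 and ⟨x²⟩ = 0.11468.
(Δx)² = 0.11468 − (0.0000)² = 0.11468.

0.115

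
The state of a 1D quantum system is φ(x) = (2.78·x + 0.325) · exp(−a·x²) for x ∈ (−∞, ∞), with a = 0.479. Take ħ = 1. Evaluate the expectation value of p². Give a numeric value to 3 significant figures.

p² φ = −ħ² d²φ/dx²; ⟨p²⟩ = −ħ² ∫ φ*·φ'' dx / ∫|φ|² dx.
Expand each integrand as polynomial × e^(−2ax²) and use ∫x^(2j)·e^(−2ax²) dx = (2j−1)!!/(4a)^j · √(π/(2a)), odd powers → 0; here √(π/(2a)) = 1.8109. Differentiate with the product rule, d/dx e^(−ax²) = −2ax·e^(−ax²).
State is unnormalized: ∫|φ|² dx = 7.4957, and ∫φ*·(−ħ² φ'') dx = 10.588, so ⟨p²⟩ = 10.588 / 7.4957.
⟨p²⟩ = 1.4126.

1.41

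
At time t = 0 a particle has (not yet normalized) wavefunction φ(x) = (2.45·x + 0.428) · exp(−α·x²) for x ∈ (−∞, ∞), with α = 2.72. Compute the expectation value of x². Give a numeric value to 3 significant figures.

⟨x²⟩ = ∫ x²·|φ|² dx / ∫|φ|² dx (integrals over the domain).
Expand each integrand as polynomial × e^(−2αx²) and use ∫x^(2j)·e^(−2αx²) dx = (2j−1)!!/(4α)^j · √(π/(2α)), odd powers → 0; here √(π/(2α)) = 0.75993.
State is unnormalized: ∫|φ|² dx = 0.55846, and ∫φ*·x²·φ dx = 0.12840, so ⟨x²⟩ = 0.12840 / 0.55846.
⟨x²⟩ = 0.22991.

0.230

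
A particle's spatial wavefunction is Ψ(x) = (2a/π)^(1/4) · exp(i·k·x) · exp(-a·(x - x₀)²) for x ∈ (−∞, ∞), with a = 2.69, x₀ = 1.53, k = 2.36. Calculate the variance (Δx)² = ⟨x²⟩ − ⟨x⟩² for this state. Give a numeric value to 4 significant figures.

Compute ⟨x⟩ and ⟨x²⟩ separately, then (Δx)² = ⟨x²⟩ − ⟨x⟩².
Gaussian moments (u = x − x₀): ∫u^(2j)·e^(−2au²) du = (2j−1)!!/(4a)^j · √(π/(2a)), odd powers integrate to 0; here √(π/(2a)) = 0.76416.
⟨x⟩ = 1.5300 and ⟨x²⟩ = 2.4338.
(Δx)² = 2.4338 − (1.5300)² = 0.092937.

0.09294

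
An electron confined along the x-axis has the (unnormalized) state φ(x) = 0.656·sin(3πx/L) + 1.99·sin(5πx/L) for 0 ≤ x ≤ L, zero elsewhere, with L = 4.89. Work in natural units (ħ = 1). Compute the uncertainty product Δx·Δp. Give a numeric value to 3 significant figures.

5.03

Δx = √(⟨x²⟩−⟨x⟩²), Δp = √(⟨p²⟩−⟨p⟩²).
On 0 ≤ x ≤ L (j ≠ l): ∫sin²(jπx/L) dx = L/2, ∫sin(jπx/L)·sin(lπx/L) dx = 0; diagonal moments ∫x·sin²(jπx/L) dx = L²/4, ∫x²·sin²(jπx/L) dx = L³·(1/6 − 1/(4j²π²)); cross terms ∫x·sin(jπx/L)·sin(lπx/L) dx = 0 for j + l even and −4jlL²/(π²(j² − l²)²) for j + l odd, ∫x²·sin(jπx/L)·sin(lπx/L) dx = (−1)^(j+l)·4jlL³/(π²(j² − l²)²); higher powers the same way via product-to-sum and parts. d²/dx² sin(jπx/L) = −(jπ/L)²·sin(jπx/L); on 0 ≤ x ≤ L, ∫sin²(jπx/L) dx = L/2 and ∫sin(jπx/L)·sin(lπx/L) dx = 0 for j ≠ l, so only diagonal terms survive in ∫|φ|² and ∫φ·φ″; ∫φ·φ′ dx = [φ²/2] between the walls = 0.
Normalization: ∫|φ|² dx = 10.735.
⟨x⟩ = 2.4450, ⟨x²⟩ = 8.5892 ⇒ Δx = 1.6159.
⟨p⟩ = 0.0000, ⟨p²⟩ = 9.6713 ⇒ Δp = 3.1099.
Δx·Δp = 5.0253.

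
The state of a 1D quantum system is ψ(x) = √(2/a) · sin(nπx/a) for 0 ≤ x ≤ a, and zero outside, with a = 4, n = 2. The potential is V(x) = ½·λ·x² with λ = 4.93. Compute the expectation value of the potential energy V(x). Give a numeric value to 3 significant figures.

12.6

⟨V⟩ = ∫ V(x)·|ψ|² dx.
With sin²θ = (1 − cos2θ)/2 on 0 ≤ x ≤ a: ∫sin²(nπx/a) dx = a/2, ∫x·sin²(nπx/a) dx = a²/4, ∫x²·sin²(nπx/a) dx = a³·(1/6 − 1/(4n²π²)); higher powers xᵏ the same way, integrating xᵏ·cos(2nπx/a) by parts.
⟨V⟩ = 12.647.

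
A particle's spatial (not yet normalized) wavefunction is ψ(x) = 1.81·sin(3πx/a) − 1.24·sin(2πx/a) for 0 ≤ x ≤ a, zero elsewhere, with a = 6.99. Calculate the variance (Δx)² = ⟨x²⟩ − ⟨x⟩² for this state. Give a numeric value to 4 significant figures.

Compute ⟨x⟩ and ⟨x²⟩ separately, then (Δx)² = ⟨x²⟩ − ⟨x⟩².
On 0 ≤ x ≤ a (j ≠ l): ∫sin²(jπx/a) dx = a/2, ∫sin(jπx/a)·sin(lπx/a) dx = 0; diagonal moments ∫x·sin²(jπx/a) dx = a²/4, ∫x²·sin²(jπx/a) dx = a³·(1/6 − 1/(4j²π²)); cross terms ∫x·sin(jπx/a)·sin(lπx/a) dx = 0 for j + l even and −4jla²/(π²(j² − l²)²) for j + l odd, ∫x²·sin(jπx/a)·sin(lπx/a) dx = (−1)^(j+l)·4jla³/(π²(j² − l²)²); higher powers the same way via product-to-sum and parts.
Normalization: ∫|ψ|² dx = 16.824.
⟨x⟩ = 4.7630 and ⟨x²⟩ = 24.765.
(Δx)² = 24.765 − (4.7630)² = 2.0789.

2.079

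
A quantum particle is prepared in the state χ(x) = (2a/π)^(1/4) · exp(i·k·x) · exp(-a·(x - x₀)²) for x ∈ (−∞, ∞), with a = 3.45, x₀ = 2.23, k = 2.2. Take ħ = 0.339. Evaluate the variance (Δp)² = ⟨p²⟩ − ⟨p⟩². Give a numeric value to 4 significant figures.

0.3965

Compute ⟨p⟩ and ⟨p²⟩ separately; (Δp)² = ⟨p²⟩ − ⟨p⟩².
Gaussian moments (u = x − x₀): ∫u^(2j)·e^(−2au²) du = (2j−1)!!/(4a)^j · √(π/(2a)), odd powers integrate to 0; here √(π/(2a)) = 0.67476. Derivatives: χ′ = (ik − 2au)·χ, χ″ = ((ik − 2au)² − 2a)·χ; the odd-in-u pieces drop out.
⟨p⟩ = 0.74580 and ⟨p²⟩ = 0.95270.
(Δp)² = 0.95270 − (0.74580)² = 0.39648.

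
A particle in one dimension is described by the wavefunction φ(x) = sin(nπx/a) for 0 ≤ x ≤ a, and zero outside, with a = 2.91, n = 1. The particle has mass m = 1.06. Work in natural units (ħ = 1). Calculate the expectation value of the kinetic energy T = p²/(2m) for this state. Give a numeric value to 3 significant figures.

0.550

T = −(ħ²/2m) d²/dx², so ⟨T⟩ = −(ħ²/2m) ∫ φ*·φ'' dx / ∫|φ|² dx; with m = 1.06.
d/dx sin(nπx/a) = (nπ/a)·cos(nπx/a) and d²/dx² sin(nπx/a) = −(nπ/a)²·sin(nπx/a); on 0 ≤ x ≤ a, ∫sin²(nπx/a) dx = a/2 and ∫sin(nπx/a)·cos(nπx/a) dx = 0.
State is unnormalized: ∫|φ|² dx = 1.4550, and ∫φ*·(−ħ²/2m · φ'') dx = 0.79991, so ⟨T⟩ = 0.79991 / 1.4550.
⟨T⟩ = 0.54977.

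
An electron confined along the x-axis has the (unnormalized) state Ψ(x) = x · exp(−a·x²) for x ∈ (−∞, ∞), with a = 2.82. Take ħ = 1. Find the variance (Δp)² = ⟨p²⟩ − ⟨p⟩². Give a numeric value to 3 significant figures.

8.46

Compute ⟨p⟩ and ⟨p²⟩ separately; (Δp)² = ⟨p²⟩ − ⟨p⟩².
Expand each integrand as polynomial × e^(−2ax²) and use ∫x^(2j)·e^(−2ax²) dx = (2j−1)!!/(4a)^j · √(π/(2a)), odd powers → 0; here √(π/(2a)) = 0.74634. Differentiate with the product rule, d/dx e^(−ax²) = −2ax·e^(−ax²).
Normalization: ∫|Ψ|² dx = 0.066165.
⟨p⟩ = 0.0000 and ⟨p²⟩ = 8.4600.
(Δp)² = 8.4600 − (0.0000)² = 8.4600.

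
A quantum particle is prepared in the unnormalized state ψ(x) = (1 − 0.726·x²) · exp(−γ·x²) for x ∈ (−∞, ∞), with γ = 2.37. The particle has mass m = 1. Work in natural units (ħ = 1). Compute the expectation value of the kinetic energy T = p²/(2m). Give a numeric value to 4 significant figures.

T = −(ħ²/2m) d²/dx², so ⟨T⟩ = −(ħ²/2m) ∫ ψ*·ψ'' dx / ∫|ψ|² dx; with m = 1.
Expand each integrand as polynomial × e^(−2γx²) and use ∫x^(2j)·e^(−2γx²) dx = (2j−1)!!/(4γ)^j · √(π/(2γ)), odd powers → 0; here √(π/(2γ)) = 0.81412. Differentiate with the product rule, d/dx e^(−γx²) = −2γx·e^(−γx²).
State is unnormalized: ∫|ψ|² dx = 0.70375, and ∫ψ*·(−ħ²/2m · ψ'') dx = 1.1521, so ⟨T⟩ = 1.1521 / 0.70375.
⟨T⟩ = 1.6371.

1.637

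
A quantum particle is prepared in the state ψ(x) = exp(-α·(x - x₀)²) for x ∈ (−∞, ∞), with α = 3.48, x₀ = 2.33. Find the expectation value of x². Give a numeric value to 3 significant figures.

⟨x²⟩ = ∫ x²·|ψ|² dx / ∫|ψ|² dx (integrals over the domain).
Gaussian moments (u = x − x₀): ∫u^(2j)·e^(−2αu²) du = (2j−1)!!/(4α)^j · √(π/(2α)), odd powers integrate to 0; here √(π/(2α)) = 0.67185.
State is unnormalized: ∫|ψ|² dx = 0.67185, and ∫ψ*·x²·ψ dx = 3.6957, so ⟨x²⟩ = 3.6957 / 0.67185.
⟨x²⟩ = 5.5007.

5.50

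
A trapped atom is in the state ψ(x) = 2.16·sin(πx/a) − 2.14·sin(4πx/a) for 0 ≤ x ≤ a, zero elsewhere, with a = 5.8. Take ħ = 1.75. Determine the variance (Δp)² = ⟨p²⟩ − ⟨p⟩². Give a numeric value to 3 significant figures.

Compute ⟨p⟩ and ⟨p²⟩ separately; (Δp)² = ⟨p²⟩ − ⟨p⟩².
d²/dx² sin(jπx/a) = −(jπ/a)²·sin(jπx/a); on 0 ≤ x ≤ a, ∫sin²(jπx/a) dx = a/2 and ∫sin(jπx/a)·sin(lπx/a) dx = 0 for j ≠ l, so only diagonal terms survive in ∫|ψ|² and ∫ψ·ψ″; ∫ψ·ψ′ dx = [ψ²/2] between the walls = 0.
Normalization: ∫|ψ|² dx = 26.811.
⟨p⟩ = 0.0000 and ⟨p²⟩ = 7.5746.
(Δp)² = 7.5746 − (0.0000)² = 7.5746.

7.57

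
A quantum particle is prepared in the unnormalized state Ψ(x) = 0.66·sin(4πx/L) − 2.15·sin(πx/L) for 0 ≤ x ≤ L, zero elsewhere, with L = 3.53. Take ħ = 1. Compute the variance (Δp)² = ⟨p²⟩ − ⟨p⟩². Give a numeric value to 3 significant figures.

1.82

Compute ⟨p⟩ and ⟨p²⟩ separately; (Δp)² = ⟨p²⟩ − ⟨p⟩².
d²/dx² sin(jπx/L) = −(jπ/L)²·sin(jπx/L); on 0 ≤ x ≤ L, ∫sin²(jπx/L) dx = L/2 and ∫sin(jπx/L)·sin(lπx/L) dx = 0 for j ≠ l, so only diagonal terms survive in ∫|Ψ|² and ∫Ψ·Ψ″; ∫Ψ·Ψ′ dx = [Ψ²/2] between the walls = 0.
Normalization: ∫|Ψ|² dx = 8.9275.
⟨p⟩ = 0.0000 and ⟨p²⟩ = 1.8152.
(Δp)² = 1.8152 − (0.0000)² = 1.8152.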